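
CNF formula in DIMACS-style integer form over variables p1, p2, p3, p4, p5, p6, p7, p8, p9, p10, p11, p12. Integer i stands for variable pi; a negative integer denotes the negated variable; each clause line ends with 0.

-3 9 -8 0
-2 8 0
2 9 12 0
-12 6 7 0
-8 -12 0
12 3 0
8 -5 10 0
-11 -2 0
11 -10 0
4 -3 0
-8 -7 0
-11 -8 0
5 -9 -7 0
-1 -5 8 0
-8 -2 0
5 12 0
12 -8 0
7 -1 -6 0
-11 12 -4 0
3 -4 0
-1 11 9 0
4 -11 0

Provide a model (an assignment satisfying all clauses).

p1 occurs only negated in the remaining clauses — set p1 = False.
Branch on p2: take p2 = False.
Try p3 = True.
  then p4 is forced to True.
Set p5 = False and propagate.
  then p12 is forced to True.
  then p8 is forced to False.
The remaining clauses are satisfied by p6 = True, p7 = True, p9 = False, p10 = False, p11 = False.

p1=F, p2=F, p3=T, p4=T, p5=F, p6=T, p7=T, p8=F, p9=F, p10=F, p11=F, p12=T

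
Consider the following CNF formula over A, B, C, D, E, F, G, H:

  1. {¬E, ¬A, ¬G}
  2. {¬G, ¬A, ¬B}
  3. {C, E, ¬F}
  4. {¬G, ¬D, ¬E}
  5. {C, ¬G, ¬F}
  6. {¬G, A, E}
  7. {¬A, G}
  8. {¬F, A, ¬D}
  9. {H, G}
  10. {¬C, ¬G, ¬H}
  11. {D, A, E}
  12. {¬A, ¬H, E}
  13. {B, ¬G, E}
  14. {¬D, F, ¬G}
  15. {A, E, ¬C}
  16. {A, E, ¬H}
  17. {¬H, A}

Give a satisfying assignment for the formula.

A=False  B=False  C=True  D=False  E=True  F=False  G=True  H=False

Check each clause:
  1. {¬G, ¬E, ¬A} — ¬A is true.
  2. {¬G, ¬B, ¬A} — ¬A is true.
  3. {¬F, C, E} — ¬F is true.
  4. {¬G, ¬E, ¬D} — ¬D is true.
  5. {C, ¬G, ¬F} — ¬F is true.
  6. {A, E, ¬G} — E is true.
  7. {G, ¬A} — ¬A is true.
  8. {A, ¬D, ¬F} — ¬F is true.
  9. {H, G} — G is true.
  10. {¬C, ¬H, ¬G} — ¬H is true.
  11. {A, E, D} — E is true.
  12. {E, ¬A, ¬H} — ¬H is true.
  13. {B, E, ¬G} — E is true.
  14. {¬G, ¬D, F} — ¬D is true.
  15. {A, E, ¬C} — E is true.
  16. {A, E, ¬H} — ¬H is true.
  17. {A, ¬H} — ¬H is true.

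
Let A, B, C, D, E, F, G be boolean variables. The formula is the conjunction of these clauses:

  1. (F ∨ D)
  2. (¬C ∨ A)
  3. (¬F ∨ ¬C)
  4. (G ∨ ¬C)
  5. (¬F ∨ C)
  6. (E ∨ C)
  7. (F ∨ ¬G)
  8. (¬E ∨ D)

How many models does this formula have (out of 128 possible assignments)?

4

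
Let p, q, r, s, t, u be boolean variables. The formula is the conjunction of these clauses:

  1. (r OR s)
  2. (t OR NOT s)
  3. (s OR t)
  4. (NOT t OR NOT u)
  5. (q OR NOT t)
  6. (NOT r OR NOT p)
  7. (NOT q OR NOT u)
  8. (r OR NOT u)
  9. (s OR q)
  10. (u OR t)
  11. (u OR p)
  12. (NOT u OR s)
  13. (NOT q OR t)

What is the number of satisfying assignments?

1

Satisfying assignments:
  p=1 q=1 r=0 s=1 t=1 u=0
That's 1 in total.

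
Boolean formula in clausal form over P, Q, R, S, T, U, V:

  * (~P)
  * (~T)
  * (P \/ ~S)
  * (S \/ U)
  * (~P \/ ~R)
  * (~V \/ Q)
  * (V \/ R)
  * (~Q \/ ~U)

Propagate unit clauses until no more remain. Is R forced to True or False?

True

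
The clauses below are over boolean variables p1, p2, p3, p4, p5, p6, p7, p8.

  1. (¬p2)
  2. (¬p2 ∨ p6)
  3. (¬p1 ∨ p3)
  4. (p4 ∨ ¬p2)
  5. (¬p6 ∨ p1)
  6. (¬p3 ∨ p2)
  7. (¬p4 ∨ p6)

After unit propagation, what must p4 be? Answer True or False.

False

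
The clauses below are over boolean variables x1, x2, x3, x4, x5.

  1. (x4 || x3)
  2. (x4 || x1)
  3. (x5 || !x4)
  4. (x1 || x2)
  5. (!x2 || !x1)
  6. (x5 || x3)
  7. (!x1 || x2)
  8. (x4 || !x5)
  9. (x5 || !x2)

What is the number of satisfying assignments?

2

The models are:
  x1=0 x2=1 x3=0 x4=1 x5=1
  x1=0 x2=1 x3=1 x4=1 x5=1
Count: 2.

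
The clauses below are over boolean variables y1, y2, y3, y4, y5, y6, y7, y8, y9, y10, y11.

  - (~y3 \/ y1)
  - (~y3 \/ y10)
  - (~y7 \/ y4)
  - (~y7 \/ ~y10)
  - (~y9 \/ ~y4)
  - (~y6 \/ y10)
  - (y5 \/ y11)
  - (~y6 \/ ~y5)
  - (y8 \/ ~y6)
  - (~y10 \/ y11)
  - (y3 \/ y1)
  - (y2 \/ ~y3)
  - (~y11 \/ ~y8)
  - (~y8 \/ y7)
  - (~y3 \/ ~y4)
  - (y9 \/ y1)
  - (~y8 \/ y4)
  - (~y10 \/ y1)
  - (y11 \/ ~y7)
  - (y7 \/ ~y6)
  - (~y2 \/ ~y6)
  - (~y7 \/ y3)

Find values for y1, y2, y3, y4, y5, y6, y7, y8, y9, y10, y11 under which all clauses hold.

y1=1  y2=1  y3=0  y4=1  y5=0  y6=0  y7=0  y8=0  y9=0  y10=0  y11=1

Check each clause:
  1. (~y3 \/ y1) — y1 is true.
  2. (~y3 \/ y10) — ~y3 is true.
  3. (y4 \/ ~y7) — ~y7 is true.
  4. (~y10 \/ ~y7) — ~y7 is true.
  5. (~y9 \/ ~y4) — ~y9 is true.
  6. (y10 \/ ~y6) — ~y6 is true.
  7. (y5 \/ y11) — y11 is true.
  8. (~y5 \/ ~y6) — ~y6 is true.
  9. (~y6 \/ y8) — ~y6 is true.
  10. (~y10 \/ y11) — y11 is true.
  11. (y1 \/ y3) — y1 is true.
  12. (~y3 \/ y2) — y2 is true.
  13. (~y8 \/ ~y11) — ~y8 is true.
  14. (y7 \/ ~y8) — ~y8 is true.
  15. (~y4 \/ ~y3) — ~y3 is true.
  16. (y9 \/ y1) — y1 is true.
  17. (~y8 \/ y4) — ~y8 is true.
  18. (y1 \/ ~y10) — y1 is true.
  19. (y11 \/ ~y7) — ~y7 is true.
  20. (y7 \/ ~y6) — ~y6 is true.
  21. (~y6 \/ ~y2) — ~y6 is true.
  22. (y3 \/ ~y7) — ~y7 is true.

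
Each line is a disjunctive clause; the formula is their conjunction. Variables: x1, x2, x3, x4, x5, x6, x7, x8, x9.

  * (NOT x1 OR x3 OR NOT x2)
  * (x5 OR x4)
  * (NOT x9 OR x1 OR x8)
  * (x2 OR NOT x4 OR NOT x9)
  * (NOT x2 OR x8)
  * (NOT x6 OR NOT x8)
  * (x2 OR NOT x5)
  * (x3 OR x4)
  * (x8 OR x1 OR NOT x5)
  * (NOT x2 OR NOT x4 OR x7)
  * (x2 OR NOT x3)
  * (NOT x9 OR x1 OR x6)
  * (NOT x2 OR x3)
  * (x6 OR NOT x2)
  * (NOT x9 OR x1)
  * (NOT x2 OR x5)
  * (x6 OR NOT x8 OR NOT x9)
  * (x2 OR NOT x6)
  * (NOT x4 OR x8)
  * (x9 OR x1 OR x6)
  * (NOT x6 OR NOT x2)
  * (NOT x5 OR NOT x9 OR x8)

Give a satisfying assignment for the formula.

x1=True, x2=False, x3=False, x4=True, x5=False, x6=False, x7=True, x8=True, x9=False

Pure literal: x7 appears only positively; assign x7 = True.
Try x1 = True.
The remaining clauses are satisfied by x2 = False, x3 = False, x4 = True, x5 = False, x6 = False, x8 = True, x9 = False.
Every clause has at least one true literal under this assignment.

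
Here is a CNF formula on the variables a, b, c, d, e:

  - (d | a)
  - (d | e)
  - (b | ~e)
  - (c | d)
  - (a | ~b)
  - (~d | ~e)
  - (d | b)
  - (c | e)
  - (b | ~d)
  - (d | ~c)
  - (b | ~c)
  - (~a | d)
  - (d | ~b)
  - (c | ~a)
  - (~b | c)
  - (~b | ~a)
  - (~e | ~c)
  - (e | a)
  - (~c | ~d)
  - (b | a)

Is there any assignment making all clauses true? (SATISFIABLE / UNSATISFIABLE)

d = True:
  propagation gives e=False, c=True; an empty clause results — contradiction.
d = False:
  propagation gives a=True; an empty clause results — contradiction.
Every branch closes, so no satisfying assignment exists.

UNSATISFIABLE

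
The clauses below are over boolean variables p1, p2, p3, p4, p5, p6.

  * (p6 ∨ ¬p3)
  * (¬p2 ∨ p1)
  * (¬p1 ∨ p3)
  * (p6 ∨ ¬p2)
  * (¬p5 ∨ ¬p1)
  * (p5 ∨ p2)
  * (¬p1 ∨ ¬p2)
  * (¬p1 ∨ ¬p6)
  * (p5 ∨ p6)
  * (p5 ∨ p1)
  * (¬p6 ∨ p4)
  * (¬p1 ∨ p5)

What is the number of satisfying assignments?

4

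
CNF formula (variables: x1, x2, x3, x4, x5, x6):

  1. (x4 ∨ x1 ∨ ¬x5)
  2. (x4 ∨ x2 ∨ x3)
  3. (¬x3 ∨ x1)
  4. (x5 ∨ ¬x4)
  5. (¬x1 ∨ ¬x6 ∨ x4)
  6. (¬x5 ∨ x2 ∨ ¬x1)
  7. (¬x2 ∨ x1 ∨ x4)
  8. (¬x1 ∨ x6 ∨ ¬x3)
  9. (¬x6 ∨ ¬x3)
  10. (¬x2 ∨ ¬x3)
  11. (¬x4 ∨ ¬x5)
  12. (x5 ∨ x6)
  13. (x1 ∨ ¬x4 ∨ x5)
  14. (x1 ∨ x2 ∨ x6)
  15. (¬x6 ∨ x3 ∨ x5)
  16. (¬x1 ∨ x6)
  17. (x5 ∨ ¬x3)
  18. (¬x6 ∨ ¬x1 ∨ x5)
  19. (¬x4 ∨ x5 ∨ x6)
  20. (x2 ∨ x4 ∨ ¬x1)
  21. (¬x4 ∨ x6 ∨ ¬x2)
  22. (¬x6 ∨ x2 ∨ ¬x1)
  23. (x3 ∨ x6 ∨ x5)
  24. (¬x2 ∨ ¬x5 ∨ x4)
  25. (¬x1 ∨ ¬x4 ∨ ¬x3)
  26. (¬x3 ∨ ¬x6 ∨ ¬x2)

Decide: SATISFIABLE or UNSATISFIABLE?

UNSATISFIABLE

x1 = True:
  propagation gives x6=True, x4=True, x5=True; an empty clause results — contradiction.
x1 = False:
  x4 = True:
    propagation gives x5=True; an empty clause results — contradiction.
  x4 = False:
    propagation gives x5=False, x2=True; an empty clause results — contradiction.
Every branch closes, so no satisfying assignment exists.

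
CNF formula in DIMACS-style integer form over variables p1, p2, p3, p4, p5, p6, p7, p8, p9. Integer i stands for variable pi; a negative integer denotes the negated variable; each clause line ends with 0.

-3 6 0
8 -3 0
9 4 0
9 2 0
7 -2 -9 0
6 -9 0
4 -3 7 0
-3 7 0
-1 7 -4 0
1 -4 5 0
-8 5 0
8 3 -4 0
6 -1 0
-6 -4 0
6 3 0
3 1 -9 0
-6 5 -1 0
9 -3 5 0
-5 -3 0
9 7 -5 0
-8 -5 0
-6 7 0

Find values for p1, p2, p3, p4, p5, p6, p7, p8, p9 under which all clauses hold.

p1=T, p2=T, p3=F, p4=F, p5=T, p6=T, p7=T, p8=F, p9=T

Check each clause:
  1. {p6, ¬p3} — ¬p3 is true.
  2. {¬p3, p8} — ¬p3 is true.
  3. {p9, p4} — p9 is true.
  4. {p9, p2} — p9 is true.
  5. {p7, ¬p9, ¬p2} — p7 is true.
  6. {p6, ¬p9} — p6 is true.
  7. {¬p3, p7, p4} — ¬p3 is true.
  8. {¬p3, p7} — ¬p3 is true.
  9. {p7, ¬p1, ¬p4} — ¬p4 is true.
  10. {p5, p1, ¬p4} — p1 is true.
  11. {p5, ¬p8} — ¬p8 is true.
  12. {p3, ¬p4, p8} — ¬p4 is true.
  13. {¬p1, p6} — p6 is true.
  14. {¬p6, ¬p4} — ¬p4 is true.
  15. {p6, p3} — p6 is true.
  16. {¬p9, p3, p1} — p1 is true.
  17. {¬p6, ¬p1, p5} — p5 is true.
  18. {p9, ¬p3, p5} — ¬p3 is true.
  19. {¬p5, ¬p3} — ¬p3 is true.
  20. {¬p5, p7, p9} — p9 is true.
  21. {¬p8, ¬p5} — ¬p8 is true.
  22. {¬p6, p7} — p7 is true.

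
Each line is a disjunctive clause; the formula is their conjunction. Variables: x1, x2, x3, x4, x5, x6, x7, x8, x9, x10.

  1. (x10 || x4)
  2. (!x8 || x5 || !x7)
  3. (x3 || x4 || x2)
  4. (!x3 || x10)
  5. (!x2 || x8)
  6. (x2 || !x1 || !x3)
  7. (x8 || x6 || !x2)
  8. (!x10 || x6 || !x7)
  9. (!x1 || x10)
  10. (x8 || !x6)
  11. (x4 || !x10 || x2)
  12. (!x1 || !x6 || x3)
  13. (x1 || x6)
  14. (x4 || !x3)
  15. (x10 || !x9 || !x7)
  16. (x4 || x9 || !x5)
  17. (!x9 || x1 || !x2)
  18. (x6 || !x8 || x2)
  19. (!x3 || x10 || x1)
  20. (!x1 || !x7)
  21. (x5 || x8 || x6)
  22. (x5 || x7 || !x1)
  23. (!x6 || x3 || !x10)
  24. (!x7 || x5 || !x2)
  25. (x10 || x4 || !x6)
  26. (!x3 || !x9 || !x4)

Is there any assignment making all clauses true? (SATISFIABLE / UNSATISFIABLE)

SATISFIABLE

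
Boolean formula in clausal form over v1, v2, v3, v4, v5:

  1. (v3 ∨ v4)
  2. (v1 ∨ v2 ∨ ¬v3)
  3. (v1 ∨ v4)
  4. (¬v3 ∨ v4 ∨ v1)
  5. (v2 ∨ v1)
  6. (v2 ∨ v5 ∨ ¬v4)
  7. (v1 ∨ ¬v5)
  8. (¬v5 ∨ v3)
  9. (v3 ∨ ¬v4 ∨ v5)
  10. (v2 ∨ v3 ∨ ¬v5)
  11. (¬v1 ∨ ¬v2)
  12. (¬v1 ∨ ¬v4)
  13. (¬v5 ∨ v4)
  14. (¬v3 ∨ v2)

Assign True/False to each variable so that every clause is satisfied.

v1=F, v2=T, v3=T, v4=T, v5=F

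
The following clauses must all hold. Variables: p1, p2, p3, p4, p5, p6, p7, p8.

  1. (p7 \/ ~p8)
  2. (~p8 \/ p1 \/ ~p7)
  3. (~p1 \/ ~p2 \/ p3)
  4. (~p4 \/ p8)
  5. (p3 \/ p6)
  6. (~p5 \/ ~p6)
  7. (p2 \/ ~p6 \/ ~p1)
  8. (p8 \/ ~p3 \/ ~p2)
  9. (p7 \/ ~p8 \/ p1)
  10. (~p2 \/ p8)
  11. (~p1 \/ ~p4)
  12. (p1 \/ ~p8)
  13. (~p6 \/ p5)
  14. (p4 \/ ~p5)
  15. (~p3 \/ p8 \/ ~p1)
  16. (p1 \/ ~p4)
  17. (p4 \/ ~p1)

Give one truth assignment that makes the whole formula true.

p1=False, p2=False, p3=True, p4=False, p5=False, p6=False, p7=False, p8=False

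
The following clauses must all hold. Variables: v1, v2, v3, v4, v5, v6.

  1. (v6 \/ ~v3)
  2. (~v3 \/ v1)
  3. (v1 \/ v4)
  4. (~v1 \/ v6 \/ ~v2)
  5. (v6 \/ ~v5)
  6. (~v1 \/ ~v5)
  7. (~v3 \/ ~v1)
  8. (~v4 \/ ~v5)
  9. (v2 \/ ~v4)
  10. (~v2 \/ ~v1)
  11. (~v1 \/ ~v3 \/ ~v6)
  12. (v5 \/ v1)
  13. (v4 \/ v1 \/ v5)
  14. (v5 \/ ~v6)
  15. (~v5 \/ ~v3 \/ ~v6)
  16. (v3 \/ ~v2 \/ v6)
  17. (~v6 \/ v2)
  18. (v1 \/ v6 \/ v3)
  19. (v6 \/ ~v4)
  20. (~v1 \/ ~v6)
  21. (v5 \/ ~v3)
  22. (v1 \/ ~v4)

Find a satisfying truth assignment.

v1=True  v2=False  v3=False  v4=False  v5=False  v6=False

Check each clause:
  1. (v6 \/ ~v3) — ~v3 is true.
  2. (v1 \/ ~v3) — v1 is true.
  3. (v4 \/ v1) — v1 is true.
  4. (v6 \/ ~v2 \/ ~v1) — ~v2 is true.
  5. (v6 \/ ~v5) — ~v5 is true.
  6. (~v1 \/ ~v5) — ~v5 is true.
  7. (~v1 \/ ~v3) — ~v3 is true.
  8. (~v5 \/ ~v4) — ~v5 is true.
  9. (~v4 \/ v2) — ~v4 is true.
  10. (~v1 \/ ~v2) — ~v2 is true.
  11. (~v6 \/ ~v3 \/ ~v1) — ~v6 is true.
  12. (v5 \/ v1) — v1 is true.
  13. (v4 \/ v1 \/ v5) — v1 is true.
  14. (v5 \/ ~v6) — ~v6 is true.
  15. (~v5 \/ ~v3 \/ ~v6) — ~v6 is true.
  16. (v3 \/ v6 \/ ~v2) — ~v2 is true.
  17. (~v6 \/ v2) — ~v6 is true.
  18. (v3 \/ v1 \/ v6) — v1 is true.
  19. (~v4 \/ v6) — ~v4 is true.
  20. (~v1 \/ ~v6) — ~v6 is true.
  21. (~v3 \/ v5) — ~v3 is true.
  22. (v1 \/ ~v4) — v1 is true.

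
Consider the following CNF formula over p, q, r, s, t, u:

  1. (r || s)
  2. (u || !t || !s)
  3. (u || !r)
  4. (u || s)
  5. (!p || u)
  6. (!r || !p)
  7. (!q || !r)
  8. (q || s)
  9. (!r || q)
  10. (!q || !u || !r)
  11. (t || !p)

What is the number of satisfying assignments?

8

Case analysis on r and u:
  r=T, u=T: a clause becomes empty — 0.
  r=T, u=F: a clause becomes empty — 0.
  r=F, u=T: q free; 3 ways for (p,s,t) × 2^1 = 6.
  r=F, u=F: remaining (p,q,s,t) ∈ {(F,F,T,F); (F,T,T,F)} — 2.
Total: 0 + 0 + 6 + 2 = 8.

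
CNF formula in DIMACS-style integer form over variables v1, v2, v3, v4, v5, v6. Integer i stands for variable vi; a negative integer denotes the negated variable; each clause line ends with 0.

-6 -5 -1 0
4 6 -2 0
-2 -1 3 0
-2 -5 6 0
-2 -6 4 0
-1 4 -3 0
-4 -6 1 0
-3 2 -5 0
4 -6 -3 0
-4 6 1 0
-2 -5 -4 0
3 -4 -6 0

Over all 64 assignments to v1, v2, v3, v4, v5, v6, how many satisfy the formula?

14

Split on v4, then v6.
  v4=1, v6=1: remaining (v1,v2,v3,v5) ∈ {(1,0,1,0); (1,1,1,0)} — 2.
  v4=1, v6=0: remaining (v1,v2,v3,v5) ∈ {(1,0,0,0); (1,0,0,1); (1,0,1,0); (1,1,1,0)} — 4.
  v4=0, v6=1: remaining (v1,v2,v3,v5) ∈ {(0,0,0,0); (0,0,0,1); (1,0,0,0)} — 3.
  v4=0, v6=0: 5 of the 16 assignments to (v1,v2,v3,v5) work.
Total: 2 + 4 + 3 + 5 = 14.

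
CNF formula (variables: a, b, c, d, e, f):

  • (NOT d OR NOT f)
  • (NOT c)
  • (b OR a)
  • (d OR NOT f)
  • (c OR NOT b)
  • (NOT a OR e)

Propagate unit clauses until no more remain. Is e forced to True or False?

True

Unit clause (NOT c) sets c = False.
From (c OR NOT b) and c = False: b = False.
(a OR b): since b = False, the clause reduces to (a). a = True.
(e OR NOT a) with a = True leaves only e, so e = True.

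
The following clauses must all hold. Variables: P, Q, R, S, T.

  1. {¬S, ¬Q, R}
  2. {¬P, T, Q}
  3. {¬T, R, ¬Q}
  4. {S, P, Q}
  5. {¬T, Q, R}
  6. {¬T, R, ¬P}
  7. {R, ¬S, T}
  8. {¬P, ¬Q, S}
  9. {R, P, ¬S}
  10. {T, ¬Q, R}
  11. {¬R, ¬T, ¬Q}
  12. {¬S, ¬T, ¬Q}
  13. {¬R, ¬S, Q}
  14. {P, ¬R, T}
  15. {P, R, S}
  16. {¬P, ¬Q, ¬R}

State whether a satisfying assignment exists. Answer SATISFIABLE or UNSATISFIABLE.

Try P = True.
Branch on Q: take Q = False.
  then T is forced to True.
  then R is forced to True.
  then S is forced to False.
Every clause has at least one true literal under this assignment.
So P=T  Q=F  R=T  S=F  T=T is a satisfying assignment.

SATISFIABLE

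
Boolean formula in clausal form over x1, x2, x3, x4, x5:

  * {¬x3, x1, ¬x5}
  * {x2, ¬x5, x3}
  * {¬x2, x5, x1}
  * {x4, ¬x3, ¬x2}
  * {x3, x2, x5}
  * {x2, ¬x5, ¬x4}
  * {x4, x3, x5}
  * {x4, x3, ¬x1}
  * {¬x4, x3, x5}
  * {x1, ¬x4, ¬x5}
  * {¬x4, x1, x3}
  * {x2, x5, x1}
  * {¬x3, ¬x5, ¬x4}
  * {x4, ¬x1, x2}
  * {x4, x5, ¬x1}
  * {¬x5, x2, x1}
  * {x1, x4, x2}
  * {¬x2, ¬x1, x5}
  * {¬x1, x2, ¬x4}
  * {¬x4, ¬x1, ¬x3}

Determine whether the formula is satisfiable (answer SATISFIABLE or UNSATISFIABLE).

Branch on x1: take x1 = True.
Branch on x2: take x2 = True.
  then x5 is forced to True.
Branch on x3: take x3 = False.
  then x4 is forced to True.
So x1=True  x2=True  x3=False  x4=True  x5=True is a satisfying assignment.

SATISFIABLE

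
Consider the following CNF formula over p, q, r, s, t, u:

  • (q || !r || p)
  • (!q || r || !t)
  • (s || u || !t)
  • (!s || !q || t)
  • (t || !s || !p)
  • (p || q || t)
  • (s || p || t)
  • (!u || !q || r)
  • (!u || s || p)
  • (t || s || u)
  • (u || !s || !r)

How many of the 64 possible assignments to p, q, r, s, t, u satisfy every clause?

Case analysis on s and t:
  s=T, t=T: 7 of the 16 assignments to (p,q,r,u) work.
  s=T, t=F: a clause becomes empty — 0.
  s=F, t=T: remaining (p,q,r,u) ∈ {(T,F,F,T); (T,F,T,T); (T,T,T,T)} — 3.
  s=F, t=F: remaining (p,q,r,u) ∈ {(T,F,F,T); (T,F,T,T); (T,T,T,T)} — 3.
Total: 7 + 0 + 3 + 3 = 13.

13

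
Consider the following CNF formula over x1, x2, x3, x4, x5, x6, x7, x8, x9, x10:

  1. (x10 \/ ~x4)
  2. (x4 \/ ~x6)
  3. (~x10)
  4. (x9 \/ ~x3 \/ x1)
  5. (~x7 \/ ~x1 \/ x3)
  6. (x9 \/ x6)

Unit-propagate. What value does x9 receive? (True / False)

True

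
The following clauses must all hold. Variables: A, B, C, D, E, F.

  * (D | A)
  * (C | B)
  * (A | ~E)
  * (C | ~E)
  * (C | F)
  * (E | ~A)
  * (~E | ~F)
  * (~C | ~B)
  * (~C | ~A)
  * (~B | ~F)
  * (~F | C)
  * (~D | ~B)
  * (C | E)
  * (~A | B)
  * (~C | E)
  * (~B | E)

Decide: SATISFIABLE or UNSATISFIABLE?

UNSATISFIABLE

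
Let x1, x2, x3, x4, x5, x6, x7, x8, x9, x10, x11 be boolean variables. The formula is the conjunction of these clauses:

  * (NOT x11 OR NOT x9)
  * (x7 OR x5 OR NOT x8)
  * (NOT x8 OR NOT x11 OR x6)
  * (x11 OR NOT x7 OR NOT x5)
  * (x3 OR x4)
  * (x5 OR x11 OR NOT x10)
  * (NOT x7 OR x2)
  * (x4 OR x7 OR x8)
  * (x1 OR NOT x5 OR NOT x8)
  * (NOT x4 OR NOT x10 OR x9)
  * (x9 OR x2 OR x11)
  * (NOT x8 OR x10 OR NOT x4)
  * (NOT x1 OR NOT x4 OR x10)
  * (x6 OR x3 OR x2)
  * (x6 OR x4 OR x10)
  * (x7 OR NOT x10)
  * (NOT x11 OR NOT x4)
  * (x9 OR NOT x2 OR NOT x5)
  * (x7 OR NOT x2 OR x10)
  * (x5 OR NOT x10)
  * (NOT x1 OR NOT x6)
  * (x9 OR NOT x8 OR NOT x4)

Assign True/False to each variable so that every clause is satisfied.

x1=F  x2=T  x3=T  x4=F  x5=F  x6=T  x7=T  x8=T  x9=F  x10=F  x11=F

x3 occurs only positively in the remaining clauses — set x3 = True.
Try x1 = False.
For the remaining variables, x2 = True, x4 = False, x5 = False, x6 = True, x7 = True, x8 = True, x9 = False, x10 = False, x11 = False works.
Every clause has at least one true literal under this assignment.
Check each clause:
  1. (NOT x11 OR NOT x9) — NOT x11 is true.
  2. (NOT x8 OR x7 OR x5) — x7 is true.
  3. (NOT x11 OR NOT x8 OR x6) — NOT x11 is true.
  4. (NOT x7 OR NOT x5 OR x11) — NOT x5 is true.
  5. (x3 OR x4) — x3 is true.
  6. (x11 OR NOT x10 OR x5) — NOT x10 is true.
  7. (x2 OR NOT x7) — x2 is true.
  8. (x7 OR x4 OR x8) — x8 is true.
  9. (x1 OR NOT x5 OR NOT x8) — NOT x5 is true.
  10. (NOT x10 OR NOT x4 OR x9) — NOT x4 is true.
  11. (x9 OR x2 OR x11) — x2 is true.
  12. (x10 OR NOT x8 OR NOT x4) — NOT x4 is true.
  13. (NOT x4 OR x10 OR NOT x1) — NOT x4 is true.
  14. (x2 OR x3 OR x6) — x2 is true.
  15. (x4 OR x6 OR x10) — x6 is true.
  16. (x7 OR NOT x10) — NOT x10 is true.
  17. (NOT x11 OR NOT x4) — NOT x4 is true.
  18. (x9 OR NOT x2 OR NOT x5) — NOT x5 is true.
  19. (x10 OR NOT x2 OR x7) — x7 is true.
  20. (NOT x10 OR x5) — NOT x10 is true.
  21. (NOT x6 OR NOT x1) — NOT x1 is true.
  22. (NOT x8 OR NOT x4 OR x9) — NOT x4 is true.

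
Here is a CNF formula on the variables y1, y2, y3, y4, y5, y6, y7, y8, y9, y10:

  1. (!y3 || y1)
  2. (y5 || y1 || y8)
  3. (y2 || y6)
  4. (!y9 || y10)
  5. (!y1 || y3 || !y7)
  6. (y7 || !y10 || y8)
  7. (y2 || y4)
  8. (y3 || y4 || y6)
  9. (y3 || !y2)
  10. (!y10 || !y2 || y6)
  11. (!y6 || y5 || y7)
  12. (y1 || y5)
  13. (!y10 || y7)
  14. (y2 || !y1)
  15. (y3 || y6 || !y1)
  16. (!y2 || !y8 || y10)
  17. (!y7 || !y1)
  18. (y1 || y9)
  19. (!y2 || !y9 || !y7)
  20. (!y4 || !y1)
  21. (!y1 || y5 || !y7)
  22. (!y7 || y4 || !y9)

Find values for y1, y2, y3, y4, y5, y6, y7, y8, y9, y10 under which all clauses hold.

y1=T, y2=T, y3=T, y4=F, y5=T, y6=T, y7=F, y8=F, y9=F, y10=F

Check each clause:
  1. (!y3 || y1) — y1 is true.
  2. (y8 || y5 || y1) — y1 is true.
  3. (y6 || y2) — y2 is true.
  4. (y10 || !y9) — !y9 is true.
  5. (!y7 || !y1 || y3) — !y7 is true.
  6. (y8 || y7 || !y10) — !y10 is true.
  7. (y2 || y4) — y2 is true.
  8. (y6 || y3 || y4) — y3 is true.
  9. (y3 || !y2) — y3 is true.
  10. (y6 || !y2 || !y10) — !y10 is true.
  11. (y5 || !y6 || y7) — y5 is true.
  12. (y1 || y5) — y1 is true.
  13. (!y10 || y7) — !y10 is true.
  14. (y2 || !y1) — y2 is true.
  15. (!y1 || y3 || y6) — y3 is true.
  16. (!y2 || !y8 || y10) — !y8 is true.
  17. (!y7 || !y1) — !y7 is true.
  18. (y1 || y9) — y1 is true.
  19. (!y7 || !y9 || !y2) — !y7 is true.
  20. (!y1 || !y4) — !y4 is true.
  21. (y5 || !y7 || !y1) — !y7 is true.
  22. (y4 || !y9 || !y7) — !y7 is true.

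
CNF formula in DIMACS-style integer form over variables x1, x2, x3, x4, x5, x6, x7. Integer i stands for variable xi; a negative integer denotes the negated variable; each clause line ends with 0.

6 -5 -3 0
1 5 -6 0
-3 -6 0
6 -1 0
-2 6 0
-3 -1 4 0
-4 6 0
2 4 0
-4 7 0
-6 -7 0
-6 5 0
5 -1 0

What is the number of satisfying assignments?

Satisfying assignments:
  x1=F x2=T x3=F x4=F x5=T x6=T x7=F
  x1=T x2=T x3=F x4=F x5=T x6=T x7=F
Count: 2.

2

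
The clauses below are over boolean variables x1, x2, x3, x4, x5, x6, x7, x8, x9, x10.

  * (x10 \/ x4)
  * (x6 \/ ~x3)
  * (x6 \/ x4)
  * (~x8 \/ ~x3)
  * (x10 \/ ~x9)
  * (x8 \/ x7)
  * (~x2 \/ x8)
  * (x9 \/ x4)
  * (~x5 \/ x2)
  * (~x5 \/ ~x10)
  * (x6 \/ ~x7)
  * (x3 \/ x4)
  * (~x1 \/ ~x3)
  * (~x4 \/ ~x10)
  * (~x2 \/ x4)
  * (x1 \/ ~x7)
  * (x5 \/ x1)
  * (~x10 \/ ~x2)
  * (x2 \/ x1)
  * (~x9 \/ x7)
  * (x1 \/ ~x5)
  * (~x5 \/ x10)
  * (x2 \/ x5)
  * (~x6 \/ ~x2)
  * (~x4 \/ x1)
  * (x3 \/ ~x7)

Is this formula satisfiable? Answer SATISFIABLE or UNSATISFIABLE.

Try x1 = True.
  then x3 is forced to False.
  then x4 is forced to True.
  then x10 is forced to False.
  then x9 is forced to False.
  then x5 is forced to False.
  then x2 is forced to True.
  then x8 is forced to True.
  then x6 is forced to False.
  then x7 is forced to False.
Every clause has at least one true literal under this assignment.
So x1=True  x2=True  x3=False  x4=True  x5=False  x6=False  x7=False  x8=True  x9=False  x10=False is a satisfying assignment.

SATISFIABLE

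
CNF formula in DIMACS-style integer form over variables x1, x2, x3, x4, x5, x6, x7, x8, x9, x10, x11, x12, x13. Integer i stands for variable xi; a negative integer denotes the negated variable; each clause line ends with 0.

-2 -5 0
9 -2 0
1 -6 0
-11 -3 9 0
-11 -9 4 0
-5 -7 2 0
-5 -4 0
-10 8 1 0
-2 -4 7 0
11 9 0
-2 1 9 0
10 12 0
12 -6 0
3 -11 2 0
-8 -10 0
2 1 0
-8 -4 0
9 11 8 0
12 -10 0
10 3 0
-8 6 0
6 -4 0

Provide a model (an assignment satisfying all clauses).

x1 = T, x2 = F, x3 = T, x4 = F, x5 = F, x6 = T, x7 = T, x8 = F, x9 = T, x10 = T, x11 = F, x12 = T, x13 = F

Pure literal: x1 appears only positively; assign x1 = True.
Pure literal: x5 appears only negated; assign x5 = False.
Try x2 = False.
Set x3 = True and propagate.
Set x4 = False and propagate.
The remaining clauses are satisfied by x6 = True, x7 = True, x8 = False, x9 = True, x10 = True, x11 = False, x12 = True, x13 = False.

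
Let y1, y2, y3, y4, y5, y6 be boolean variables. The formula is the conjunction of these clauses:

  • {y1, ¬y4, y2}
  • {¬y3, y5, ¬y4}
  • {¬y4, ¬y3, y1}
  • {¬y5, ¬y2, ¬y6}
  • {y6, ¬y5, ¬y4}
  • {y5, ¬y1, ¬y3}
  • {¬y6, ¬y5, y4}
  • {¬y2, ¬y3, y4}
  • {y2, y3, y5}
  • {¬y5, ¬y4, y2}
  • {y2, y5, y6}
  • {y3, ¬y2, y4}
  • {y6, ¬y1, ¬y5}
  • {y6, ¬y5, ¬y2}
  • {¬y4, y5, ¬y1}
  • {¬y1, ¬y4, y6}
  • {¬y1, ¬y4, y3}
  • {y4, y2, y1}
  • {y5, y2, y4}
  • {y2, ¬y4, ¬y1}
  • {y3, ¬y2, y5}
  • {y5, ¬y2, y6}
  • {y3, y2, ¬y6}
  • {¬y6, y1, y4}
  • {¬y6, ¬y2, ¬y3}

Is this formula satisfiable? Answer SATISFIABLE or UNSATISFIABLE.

UNSATISFIABLE

y2 = True:
  y4 = True:
    y5 = True:
      propagation gives y6=False; contradiction.
    y5 = False:
      propagation gives y3=False; contradiction.
  y4 = False:
    propagation gives y3=False; an empty clause results — contradiction.
y2 = False:
  y4 = True:
    propagation gives y1=True; an empty clause results — contradiction.
  y4 = False:
    propagation gives y1=True, y5=True, y6=False; an empty clause results — contradiction.
Every branch closes, so no satisfying assignment exists.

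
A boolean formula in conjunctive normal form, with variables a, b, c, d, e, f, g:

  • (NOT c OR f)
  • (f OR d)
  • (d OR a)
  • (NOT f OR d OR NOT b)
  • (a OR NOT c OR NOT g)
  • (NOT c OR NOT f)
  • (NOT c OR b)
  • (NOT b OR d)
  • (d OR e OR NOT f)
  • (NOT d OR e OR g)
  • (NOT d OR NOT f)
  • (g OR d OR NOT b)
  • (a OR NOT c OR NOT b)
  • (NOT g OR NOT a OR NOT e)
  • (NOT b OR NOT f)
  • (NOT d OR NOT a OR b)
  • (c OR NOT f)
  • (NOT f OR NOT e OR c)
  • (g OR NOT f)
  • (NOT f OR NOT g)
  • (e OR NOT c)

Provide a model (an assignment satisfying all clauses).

Set a = False and propagate.
  then d is forced to True.
  then f is forced to False.
  then c is forced to False.
The remaining clauses are satisfied by b = True, e = True, g = False.
Check each clause:
  1. (f OR NOT c) — NOT c is true.
  2. (d OR f) — d is true.
  3. (a OR d) — d is true.
  4. (NOT f OR NOT b OR d) — NOT f is true.
  5. (NOT c OR a OR NOT g) — NOT g is true.
  6. (NOT c OR NOT f) — NOT f is true.
  7. (NOT c OR b) — b is true.
  8. (d OR NOT b) — d is true.
  9. (e OR NOT f OR d) — NOT f is true.
  10. (g OR e OR NOT d) — e is true.
  11. (NOT d OR NOT f) — NOT f is true.
  12. (d OR NOT b OR g) — d is true.
  13. (a OR NOT b OR NOT c) — NOT c is true.
  14. (NOT e OR NOT g OR NOT a) — NOT g is true.
  15. (NOT b OR NOT f) — NOT f is true.
  16. (NOT a OR NOT d OR b) — b is true.
  17. (NOT f OR c) — NOT f is true.
  18. (NOT e OR NOT f OR c) — NOT f is true.
  19. (NOT f OR g) — NOT f is true.
  20. (NOT f OR NOT g) — NOT g is true.
  21. (e OR NOT c) — e is true.

a=0, b=1, c=0, d=1, e=1, f=0, g=0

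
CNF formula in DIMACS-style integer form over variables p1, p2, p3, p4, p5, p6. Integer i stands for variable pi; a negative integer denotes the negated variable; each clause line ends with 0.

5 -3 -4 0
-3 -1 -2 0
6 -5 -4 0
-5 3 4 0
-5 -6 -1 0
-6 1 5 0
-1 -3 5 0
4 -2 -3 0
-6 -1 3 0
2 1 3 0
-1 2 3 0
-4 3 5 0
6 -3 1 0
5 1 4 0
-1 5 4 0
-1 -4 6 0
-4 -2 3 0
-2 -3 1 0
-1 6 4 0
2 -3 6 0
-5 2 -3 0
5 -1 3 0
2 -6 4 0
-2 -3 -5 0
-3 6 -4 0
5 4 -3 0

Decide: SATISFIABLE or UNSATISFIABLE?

UNSATISFIABLE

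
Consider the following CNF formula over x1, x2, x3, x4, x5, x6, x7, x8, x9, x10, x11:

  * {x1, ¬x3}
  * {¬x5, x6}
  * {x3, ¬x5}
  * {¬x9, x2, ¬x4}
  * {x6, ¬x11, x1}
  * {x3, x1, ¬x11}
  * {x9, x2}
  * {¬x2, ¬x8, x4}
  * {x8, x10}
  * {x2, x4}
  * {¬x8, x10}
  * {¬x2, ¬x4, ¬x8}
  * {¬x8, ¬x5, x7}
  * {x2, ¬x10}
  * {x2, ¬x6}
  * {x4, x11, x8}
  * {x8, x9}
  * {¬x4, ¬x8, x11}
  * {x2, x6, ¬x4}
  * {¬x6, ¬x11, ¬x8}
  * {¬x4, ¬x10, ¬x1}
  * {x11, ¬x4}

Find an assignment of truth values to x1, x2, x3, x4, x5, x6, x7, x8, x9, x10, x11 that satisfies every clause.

Pure literal: x5 appears only negated; assign x5 = False.
Branch on x1: take x1 = True.
Set x2 = True and propagate.
For the remaining variables, x3 = True, x4 = False, x6 = True, x7 = False, x8 = False, x9 = True, x10 = True, x11 = True works.
Every clause has at least one true literal under this assignment.

x1=True, x2=True, x3=True, x4=False, x5=False, x6=True, x7=False, x8=False, x9=True, x10=True, x11=True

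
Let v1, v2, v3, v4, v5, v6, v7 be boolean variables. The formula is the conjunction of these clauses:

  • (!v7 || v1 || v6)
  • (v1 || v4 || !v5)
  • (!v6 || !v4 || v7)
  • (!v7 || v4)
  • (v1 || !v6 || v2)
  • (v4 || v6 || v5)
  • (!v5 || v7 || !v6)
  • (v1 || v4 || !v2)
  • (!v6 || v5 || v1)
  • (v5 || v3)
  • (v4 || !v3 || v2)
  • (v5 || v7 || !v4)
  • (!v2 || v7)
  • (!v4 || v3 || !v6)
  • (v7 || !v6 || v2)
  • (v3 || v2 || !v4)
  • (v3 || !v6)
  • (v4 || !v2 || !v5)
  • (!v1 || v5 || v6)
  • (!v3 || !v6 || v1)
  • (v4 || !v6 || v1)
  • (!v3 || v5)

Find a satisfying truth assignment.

Try v1 = True.
Set v2 = False and propagate.
For the remaining variables, v3 = False, v4 = False, v5 = True, v6 = False, v7 = False works.
Every clause has at least one true literal under this assignment.
Check each clause:
  1. (v6 || !v7 || v1) — v1 is true.
  2. (v4 || v1 || !v5) — v1 is true.
  3. (v7 || !v4 || !v6) — !v6 is true.
  4. (!v7 || v4) — !v7 is true.
  5. (!v6 || v1 || v2) — v1 is true.
  6. (v6 || v5 || v4) — v5 is true.
  7. (v7 || !v5 || !v6) — !v6 is true.
  8. (v1 || !v2 || v4) — v1 is true.
  9. (v1 || v5 || !v6) — v1 is true.
  10. (v5 || v3) — v5 is true.
  11. (!v3 || v2 || v4) — !v3 is true.
  12. (v5 || !v4 || v7) — !v4 is true.
  13. (v7 || !v2) — !v2 is true.
  14. (v3 || !v4 || !v6) — !v6 is true.
  15. (!v6 || v2 || v7) — !v6 is true.
  16. (v3 || v2 || !v4) — !v4 is true.
  17. (!v6 || v3) — !v6 is true.
  18. (v4 || !v5 || !v2) — !v2 is true.
  19. (v6 || !v1 || v5) — v5 is true.
  20. (!v3 || v1 || !v6) — v1 is true.
  21. (v4 || v1 || !v6) — v1 is true.
  22. (v5 || !v3) — !v3 is true.

v1 = True  v2 = False  v3 = False  v4 = False  v5 = True  v6 = False  v7 = False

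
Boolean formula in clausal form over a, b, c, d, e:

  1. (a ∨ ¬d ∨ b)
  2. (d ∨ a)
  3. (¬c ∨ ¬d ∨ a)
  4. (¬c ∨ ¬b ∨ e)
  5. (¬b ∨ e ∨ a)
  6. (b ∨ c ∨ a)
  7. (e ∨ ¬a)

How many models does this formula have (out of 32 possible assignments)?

9

Split on a, then b.
  a=1, b=1: remaining (c,d,e) ∈ {(0,0,1); (0,1,1); (1,0,1); (1,1,1)} — 4.
  a=1, b=0: remaining (c,d,e) ∈ {(0,0,1); (0,1,1); (1,0,1); (1,1,1)} — 4.
  a=0, b=1: remaining (c,d,e) ∈ {(0,1,1)} — 1.
  a=0, b=0: a clause becomes empty — 0.
Total: 4 + 4 + 1 + 0 = 9.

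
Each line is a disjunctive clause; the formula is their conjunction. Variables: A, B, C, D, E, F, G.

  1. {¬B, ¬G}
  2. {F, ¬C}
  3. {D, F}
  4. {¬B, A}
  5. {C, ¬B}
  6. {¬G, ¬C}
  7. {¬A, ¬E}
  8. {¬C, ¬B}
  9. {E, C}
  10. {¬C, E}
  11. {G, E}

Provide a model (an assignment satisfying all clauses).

Pure literal: B appears only negated; assign B = False.
D occurs only positively in the remaining clauses — set D = True.
Set A = False and propagate.
The remaining clauses are satisfied by C = False, E = True, F = False, G = False.
Every clause has at least one true literal under this assignment.

A=False, B=False, C=False, D=True, E=True, F=False, G=False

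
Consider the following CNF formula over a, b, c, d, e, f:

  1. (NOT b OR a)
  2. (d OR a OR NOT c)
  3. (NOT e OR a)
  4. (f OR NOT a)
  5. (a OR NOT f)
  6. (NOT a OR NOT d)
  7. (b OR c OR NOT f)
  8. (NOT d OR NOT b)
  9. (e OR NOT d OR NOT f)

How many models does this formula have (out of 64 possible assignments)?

9

Split on a, then d.
  a=1, d=1: a clause becomes empty — 0.
  a=1, d=0: e free; 3 ways for (b,c,f) × 2^1 = 6.
  a=0, d=1: remaining (b,c,e,f) ∈ {(0,0,0,0); (0,1,0,0)} — 2.
  a=0, d=0: remaining (b,c,e,f) ∈ {(0,0,0,0)} — 1.
Total: 0 + 6 + 2 + 1 = 9.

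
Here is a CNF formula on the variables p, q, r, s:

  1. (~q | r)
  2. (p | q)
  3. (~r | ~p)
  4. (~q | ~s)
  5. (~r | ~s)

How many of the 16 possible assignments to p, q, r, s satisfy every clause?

The models are:
  p=F q=T r=T s=F
  p=T q=F r=F s=F
  p=T q=F r=F s=T
That's 3 in total.

3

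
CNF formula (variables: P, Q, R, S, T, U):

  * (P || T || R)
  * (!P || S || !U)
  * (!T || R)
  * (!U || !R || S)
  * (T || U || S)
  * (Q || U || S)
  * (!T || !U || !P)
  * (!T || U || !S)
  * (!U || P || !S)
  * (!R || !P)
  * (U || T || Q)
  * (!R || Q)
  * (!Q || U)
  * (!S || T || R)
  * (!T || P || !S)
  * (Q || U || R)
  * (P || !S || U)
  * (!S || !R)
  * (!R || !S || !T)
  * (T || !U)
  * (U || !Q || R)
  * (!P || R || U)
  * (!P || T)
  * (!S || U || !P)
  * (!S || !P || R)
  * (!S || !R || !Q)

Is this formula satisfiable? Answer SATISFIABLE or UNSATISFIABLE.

U = True:
  propagation gives T=True, R=True, S=True; an empty clause results — contradiction.
U = False:
  propagation gives Q=False, S=True, T=False; an empty clause results — contradiction.
Every branch closes, so no satisfying assignment exists.

UNSATISFIABLE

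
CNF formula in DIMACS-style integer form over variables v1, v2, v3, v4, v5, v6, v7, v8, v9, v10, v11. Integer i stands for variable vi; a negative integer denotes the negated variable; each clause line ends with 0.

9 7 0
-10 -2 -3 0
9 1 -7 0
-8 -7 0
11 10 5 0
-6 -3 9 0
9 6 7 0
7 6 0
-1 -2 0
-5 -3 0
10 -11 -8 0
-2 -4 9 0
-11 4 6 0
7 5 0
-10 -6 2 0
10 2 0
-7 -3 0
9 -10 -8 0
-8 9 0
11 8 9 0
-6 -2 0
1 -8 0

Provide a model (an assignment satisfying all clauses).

Pure literal: v3 appears only negated; assign v3 = False.
Pure literal: v9 appears only positively; assign v9 = True.
Try v1 = True.
  then v2 is forced to False.
  then v10 is forced to True.
  then v6 is forced to False.
  then v7 is forced to True.
  then v8 is forced to False.
Try v4 = True.
v5, v11 are now unconstrained; take v5 = True, v11 = True.
Every clause has at least one true literal under this assignment.
Check each clause:
  1. (v9 || v7) — v9 is true.
  2. (!v3 || !v10 || !v2) — !v3 is true.
  3. (v9 || !v7 || v1) — v9 is true.
  4. (!v8 || !v7) — !v8 is true.
  5. (v11 || v10 || v5) — v10 is true.
  6. (!v3 || !v6 || v9) — v9 is true.
  7. (v6 || v7 || v9) — v9 is true.
  8. (v7 || v6) — v7 is true.
  9. (!v1 || !v2) — !v2 is true.
  10. (!v5 || !v3) — !v3 is true.
  11. (!v11 || !v8 || v10) — !v8 is true.
  12. (v9 || !v4 || !v2) — v9 is true.
  13. (v6 || !v11 || v4) — v4 is true.
  14. (v5 || v7) — v5 is true.
  15. (v2 || !v10 || !v6) — !v6 is true.
  16. (v10 || v2) — v10 is true.
  17. (!v7 || !v3) — !v3 is true.
  18. (!v10 || v9 || !v8) — !v8 is true.
  19. (!v8 || v9) — !v8 is true.
  20. (v9 || v8 || v11) — v9 is true.
  21. (!v6 || !v2) — !v6 is true.
  22. (v1 || !v8) — !v8 is true.

v1=T  v2=F  v3=F  v4=T  v5=T  v6=F  v7=T  v8=F  v9=T  v10=T  v11=T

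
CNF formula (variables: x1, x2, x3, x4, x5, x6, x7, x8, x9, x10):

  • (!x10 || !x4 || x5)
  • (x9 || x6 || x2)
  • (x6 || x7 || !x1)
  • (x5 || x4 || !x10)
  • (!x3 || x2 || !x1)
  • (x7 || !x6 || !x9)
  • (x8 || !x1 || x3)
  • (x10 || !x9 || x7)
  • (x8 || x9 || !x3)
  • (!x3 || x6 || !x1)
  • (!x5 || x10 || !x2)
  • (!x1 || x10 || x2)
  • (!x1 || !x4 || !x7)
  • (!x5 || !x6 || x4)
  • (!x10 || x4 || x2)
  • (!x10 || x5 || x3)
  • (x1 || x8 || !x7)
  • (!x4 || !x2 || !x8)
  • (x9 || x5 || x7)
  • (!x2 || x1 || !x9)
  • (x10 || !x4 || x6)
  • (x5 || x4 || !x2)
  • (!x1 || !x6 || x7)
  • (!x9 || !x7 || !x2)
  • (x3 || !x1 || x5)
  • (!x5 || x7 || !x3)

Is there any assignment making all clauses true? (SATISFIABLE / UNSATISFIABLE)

SATISFIABLE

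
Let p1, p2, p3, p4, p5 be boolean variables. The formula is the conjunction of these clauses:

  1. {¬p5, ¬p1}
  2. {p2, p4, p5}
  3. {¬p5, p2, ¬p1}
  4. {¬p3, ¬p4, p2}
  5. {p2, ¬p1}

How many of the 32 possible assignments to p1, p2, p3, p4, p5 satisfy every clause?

Case analysis on p2 and p1:
  p2=T, p1=T: remaining (p3,p4,p5) ∈ {(F,F,F); (F,T,F); (T,F,F); (T,T,F)} — 4.
  p2=T, p1=F: p3, p4, p5 free → 2^3 = 8.
  p2=F, p1=T: a clause becomes empty — 0.
  p2=F, p1=F: remaining (p3,p4,p5) ∈ {(F,F,T); (F,T,F); (F,T,T); (T,F,T)} — 4.
Total: 4 + 8 + 0 + 4 = 16.

16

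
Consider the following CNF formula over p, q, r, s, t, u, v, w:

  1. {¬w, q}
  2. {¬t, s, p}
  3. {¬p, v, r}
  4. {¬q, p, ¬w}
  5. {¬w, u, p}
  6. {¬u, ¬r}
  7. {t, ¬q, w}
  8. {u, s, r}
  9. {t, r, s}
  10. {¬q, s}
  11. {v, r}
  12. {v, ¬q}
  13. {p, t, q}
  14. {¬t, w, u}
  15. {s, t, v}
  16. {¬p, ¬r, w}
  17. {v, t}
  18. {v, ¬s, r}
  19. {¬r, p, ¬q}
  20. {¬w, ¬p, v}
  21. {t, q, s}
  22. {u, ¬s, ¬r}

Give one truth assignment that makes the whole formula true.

Pure literal: v appears only positively; assign v = True.
Try p = True.
For the remaining variables, q = True, r = False, s = True, t = False, u = True, w = True works.

p = T, q = T, r = F, s = T, t = F, u = T, v = T, w = T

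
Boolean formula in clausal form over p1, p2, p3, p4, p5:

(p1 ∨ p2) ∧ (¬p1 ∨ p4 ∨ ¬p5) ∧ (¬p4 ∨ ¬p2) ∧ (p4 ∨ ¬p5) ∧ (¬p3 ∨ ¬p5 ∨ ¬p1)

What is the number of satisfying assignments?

9

Split on p1, then p4.
  p1=1, p4=1: remaining (p2,p3,p5) ∈ {(0,0,0); (0,0,1); (0,1,0)} — 3.
  p1=1, p4=0: remaining (p2,p3,p5) ∈ {(0,0,0); (0,1,0); (1,0,0); (1,1,0)} — 4.
  p1=0, p4=1: a clause becomes empty — 0.
  p1=0, p4=0: remaining (p2,p3,p5) ∈ {(1,0,0); (1,1,0)} — 2.
Total: 3 + 4 + 0 + 2 = 9.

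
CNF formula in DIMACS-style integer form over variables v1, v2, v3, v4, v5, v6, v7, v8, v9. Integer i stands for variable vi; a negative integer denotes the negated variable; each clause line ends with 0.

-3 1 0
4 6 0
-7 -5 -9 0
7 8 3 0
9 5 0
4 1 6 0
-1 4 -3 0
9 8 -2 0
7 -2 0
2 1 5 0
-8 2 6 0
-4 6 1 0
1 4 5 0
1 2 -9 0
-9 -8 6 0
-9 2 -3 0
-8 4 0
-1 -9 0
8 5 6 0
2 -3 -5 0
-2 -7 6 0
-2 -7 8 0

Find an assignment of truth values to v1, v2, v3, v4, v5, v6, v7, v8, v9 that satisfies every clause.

v6 occurs only positively in the remaining clauses — set v6 = True.
Branch on v1: take v1 = True.
  then v9 is forced to False.
  then v5 is forced to True.
For the remaining variables, v2 = False, v3 = False, v4 = True, v7 = True, v8 = False works.
Every clause has at least one true literal under this assignment.

v1 = T, v2 = F, v3 = F, v4 = T, v5 = T, v6 = T, v7 = T, v8 = F, v9 = F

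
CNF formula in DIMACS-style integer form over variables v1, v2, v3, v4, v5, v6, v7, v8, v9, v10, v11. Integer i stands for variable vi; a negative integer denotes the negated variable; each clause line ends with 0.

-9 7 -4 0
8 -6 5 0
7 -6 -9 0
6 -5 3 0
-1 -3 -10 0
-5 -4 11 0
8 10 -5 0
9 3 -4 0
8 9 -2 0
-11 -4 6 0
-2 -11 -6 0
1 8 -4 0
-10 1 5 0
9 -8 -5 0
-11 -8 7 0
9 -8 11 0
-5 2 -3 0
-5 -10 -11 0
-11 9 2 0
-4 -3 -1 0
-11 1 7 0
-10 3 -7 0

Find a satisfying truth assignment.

v1=1, v2=1, v3=0, v4=0, v5=0, v6=0, v7=0, v8=0, v9=1, v10=0, v11=1

Check each clause:
  1. (v7 OR NOT v4 OR NOT v9) — NOT v4 is true.
  2. (v8 OR v5 OR NOT v6) — NOT v6 is true.
  3. (NOT v6 OR v7 OR NOT v9) — NOT v6 is true.
  4. (NOT v5 OR v6 OR v3) — NOT v5 is true.
  5. (NOT v1 OR NOT v10 OR NOT v3) — NOT v3 is true.
  6. (NOT v5 OR NOT v4 OR v11) — v11 is true.
  7. (NOT v5 OR v8 OR v10) — NOT v5 is true.
  8. (NOT v4 OR v3 OR v9) — v9 is true.
  9. (v9 OR v8 OR NOT v2) — v9 is true.
  10. (NOT v11 OR NOT v4 OR v6) — NOT v4 is true.
  11. (NOT v11 OR NOT v6 OR NOT v2) — NOT v6 is true.
  12. (v8 OR v1 OR NOT v4) — v1 is true.
  13. (v5 OR NOT v10 OR v1) — v1 is true.
  14. (NOT v8 OR v9 OR NOT v5) — NOT v8 is true.
  15. (NOT v8 OR NOT v11 OR v7) — NOT v8 is true.
  16. (v11 OR NOT v8 OR v9) — NOT v8 is true.
  17. (NOT v5 OR NOT v3 OR v2) — v2 is true.
  18. (NOT v11 OR NOT v5 OR NOT v10) — NOT v5 is true.
  19. (v2 OR NOT v11 OR v9) — v9 is true.
  20. (NOT v3 OR NOT v4 OR NOT v1) — NOT v4 is true.
  21. (v7 OR NOT v11 OR v1) — v1 is true.
  22. (NOT v7 OR v3 OR NOT v10) — NOT v7 is true.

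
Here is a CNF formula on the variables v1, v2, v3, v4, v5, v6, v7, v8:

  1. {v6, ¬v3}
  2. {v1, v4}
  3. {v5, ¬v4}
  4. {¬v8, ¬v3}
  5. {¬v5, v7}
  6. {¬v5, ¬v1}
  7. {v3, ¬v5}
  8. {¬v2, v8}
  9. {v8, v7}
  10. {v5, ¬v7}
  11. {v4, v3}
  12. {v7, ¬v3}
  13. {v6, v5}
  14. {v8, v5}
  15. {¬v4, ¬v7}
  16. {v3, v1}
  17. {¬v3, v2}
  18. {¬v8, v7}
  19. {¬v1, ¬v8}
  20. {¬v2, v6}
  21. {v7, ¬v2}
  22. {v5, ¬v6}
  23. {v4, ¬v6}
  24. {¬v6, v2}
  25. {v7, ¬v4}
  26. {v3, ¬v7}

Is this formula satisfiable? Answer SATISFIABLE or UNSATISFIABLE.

UNSATISFIABLE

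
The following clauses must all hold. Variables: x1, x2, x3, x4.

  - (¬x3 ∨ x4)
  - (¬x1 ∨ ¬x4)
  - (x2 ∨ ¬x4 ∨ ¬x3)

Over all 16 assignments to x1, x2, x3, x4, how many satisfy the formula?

The models are:
  x1=F x2=F x3=F x4=F
  x1=F x2=F x3=F x4=T
  x1=F x2=T x3=F x4=F
  x1=F x2=T x3=F x4=T
  x1=F x2=T x3=T x4=T
  x1=T x2=F x3=F x4=F
  x1=T x2=T x3=F x4=F
That's 7 in total.

7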